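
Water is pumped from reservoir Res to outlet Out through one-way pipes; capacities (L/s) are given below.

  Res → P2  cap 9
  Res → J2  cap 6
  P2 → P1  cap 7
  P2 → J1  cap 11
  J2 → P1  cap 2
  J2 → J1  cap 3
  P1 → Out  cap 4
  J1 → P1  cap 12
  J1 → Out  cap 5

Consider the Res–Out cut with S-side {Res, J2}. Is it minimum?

Given cut capacity: 9 + 2 + 3 = 14.
Augment Res→P2→P1→Out: bottleneck 4, flow now 4.
Augment Res→P2→J1→Out: bottleneck 5, flow now 9.
No augmenting path remains; maximum flow = 9.
In the residual graph, reachable from Res: {Res, P2, J2, P1, J1}.
Min-cut edges: P1→Out (4), J1→Out (5); capacity 4 + 5 = 9.
Cut capacity 14 exceeds the max flow 9, so it is not minimum.

No — its capacity is 14, but the minimum cut has capacity 9.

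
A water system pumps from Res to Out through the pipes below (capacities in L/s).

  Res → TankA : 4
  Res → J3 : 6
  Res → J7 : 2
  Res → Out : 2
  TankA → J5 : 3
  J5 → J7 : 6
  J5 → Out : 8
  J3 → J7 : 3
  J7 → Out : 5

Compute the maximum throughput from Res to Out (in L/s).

Augment Res→Out: bottleneck 2, flow now 2.
Augment Res→J7→Out: bottleneck 2, flow now 4.
Augment Res→TankA→J5→Out: bottleneck 3, flow now 7.
Augment Res→J3→J7→Out: bottleneck 3, flow now 10.
No augmenting path remains; maximum flow = 10.
In the residual graph, reachable from Res: {Res, TankA, J3}.
Min-cut edges: Res→J7 (2), Res→Out (2), TankA→J5 (3), J3→J7 (3); capacity 2 + 2 + 3 + 3 = 10.
This cut is saturated, so no flow can exceed 10.

10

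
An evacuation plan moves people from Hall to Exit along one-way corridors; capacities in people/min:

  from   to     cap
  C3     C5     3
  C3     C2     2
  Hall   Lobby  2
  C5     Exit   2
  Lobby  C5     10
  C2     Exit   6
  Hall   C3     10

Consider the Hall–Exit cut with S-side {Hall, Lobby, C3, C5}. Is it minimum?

Given cut capacity: 2 + 2 = 4.
Augment Hall→Lobby→C5→Exit: bottleneck 2, flow now 2.
Augment Hall→C3→C2→Exit: bottleneck 2, flow now 4.
No augmenting path remains; maximum flow = 4.
Cut capacity 4 equals the max flow, so it is a minimum cut.

Yes — it is a minimum cut (capacity 4).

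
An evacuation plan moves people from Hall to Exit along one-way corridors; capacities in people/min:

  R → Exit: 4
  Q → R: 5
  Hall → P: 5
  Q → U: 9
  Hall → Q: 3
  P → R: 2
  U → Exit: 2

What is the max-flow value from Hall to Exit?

Augment Hall→P→R→Exit: bottleneck 2, flow now 2.
Augment Hall→Q→R→Exit: bottleneck 2, flow now 4.
Augment Hall→Q→U→Exit: bottleneck 1, flow now 5.
No augmenting path remains; maximum flow = 5.
In the residual graph, reachable from Hall: {Hall, P}.
Min-cut edges: Hall→Q (3), P→R (2); capacity 3 + 2 = 5.
This cut is saturated, so no flow can exceed 5.

5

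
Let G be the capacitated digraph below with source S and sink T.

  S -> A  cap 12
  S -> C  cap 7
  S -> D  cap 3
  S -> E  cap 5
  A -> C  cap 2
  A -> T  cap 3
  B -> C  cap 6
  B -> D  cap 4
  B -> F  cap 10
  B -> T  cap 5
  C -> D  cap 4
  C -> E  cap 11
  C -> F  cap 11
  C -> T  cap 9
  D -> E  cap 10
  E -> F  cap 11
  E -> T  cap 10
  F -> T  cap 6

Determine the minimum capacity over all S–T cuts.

20

Augment S→A→T: bottleneck 3, flow now 3.
Augment S→C→T: bottleneck 7, flow now 10.
Augment S→E→T: bottleneck 5, flow now 15.
Augment S→A→C→T: bottleneck 2, flow now 17.
Augment S→D→E→T: bottleneck 3, flow now 20.
No augmenting path remains; maximum flow = 20.
By max-flow min-cut, the minimum cut capacity equals the max flow.
In the residual graph, reachable from S: {S, A}.
Min-cut edges: S→C (7), S→D (3), S→E (5), A→C (2), A→T (3); capacity 7 + 3 + 5 + 2 + 3 = 20.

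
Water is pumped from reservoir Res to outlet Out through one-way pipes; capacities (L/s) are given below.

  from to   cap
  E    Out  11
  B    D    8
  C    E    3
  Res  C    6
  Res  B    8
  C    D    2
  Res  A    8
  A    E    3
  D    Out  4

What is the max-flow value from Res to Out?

10

Augment Res→A→E→Out: bottleneck 3, flow now 3.
Augment Res→B→D→Out: bottleneck 4, flow now 7.
Augment Res→C→E→Out: bottleneck 3, flow now 10.
No augmenting path remains; maximum flow = 10.
In the residual graph, reachable from Res: {Res, A, B, C, D}.
Min-cut edges: A→E (3), C→E (3), D→Out (4); capacity 3 + 3 + 4 = 10.
This cut is saturated, so no flow can exceed 10.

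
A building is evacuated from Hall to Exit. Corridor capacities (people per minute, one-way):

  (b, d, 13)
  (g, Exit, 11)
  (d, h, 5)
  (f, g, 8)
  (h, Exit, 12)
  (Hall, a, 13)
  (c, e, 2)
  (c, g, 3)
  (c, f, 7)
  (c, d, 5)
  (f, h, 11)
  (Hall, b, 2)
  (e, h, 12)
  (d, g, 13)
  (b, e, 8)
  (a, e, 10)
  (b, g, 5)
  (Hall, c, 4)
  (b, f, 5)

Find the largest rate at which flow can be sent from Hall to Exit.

16

Augment Hall→b→g→Exit: bottleneck 2, flow now 2.
Augment Hall→c→g→Exit: bottleneck 3, flow now 5.
Augment Hall→a→e→h→Exit: bottleneck 10, flow now 15.
Augment Hall→c→d→g→Exit: bottleneck 1, flow now 16.
No augmenting path remains; maximum flow = 16.
In the residual graph, reachable from Hall: {Hall, a}.
Min-cut edges: Hall→b (2), Hall→c (4), a→e (10); capacity 2 + 4 + 10 = 16.
This cut is saturated, so no flow can exceed 16.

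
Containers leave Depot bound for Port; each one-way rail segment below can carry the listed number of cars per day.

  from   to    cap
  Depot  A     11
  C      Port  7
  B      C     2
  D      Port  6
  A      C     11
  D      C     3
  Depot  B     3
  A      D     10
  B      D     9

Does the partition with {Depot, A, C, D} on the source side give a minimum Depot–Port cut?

Given cut capacity: 3 + 7 + 6 = 16.
Augment Depot→A→C→Port: bottleneck 7, flow now 7.
Augment Depot→A→D→Port: bottleneck 4, flow now 11.
Augment Depot→B→D→Port: bottleneck 2, flow now 13.
No augmenting path remains; maximum flow = 13.
In the residual graph, reachable from Depot: {Depot, A, B, C, D}.
Min-cut edges: C→Port (7), D→Port (6); capacity 7 + 6 = 13.
Cut capacity 16 exceeds the max flow 13, so it is not minimum.

No — its capacity is 16, but the minimum cut has capacity 13.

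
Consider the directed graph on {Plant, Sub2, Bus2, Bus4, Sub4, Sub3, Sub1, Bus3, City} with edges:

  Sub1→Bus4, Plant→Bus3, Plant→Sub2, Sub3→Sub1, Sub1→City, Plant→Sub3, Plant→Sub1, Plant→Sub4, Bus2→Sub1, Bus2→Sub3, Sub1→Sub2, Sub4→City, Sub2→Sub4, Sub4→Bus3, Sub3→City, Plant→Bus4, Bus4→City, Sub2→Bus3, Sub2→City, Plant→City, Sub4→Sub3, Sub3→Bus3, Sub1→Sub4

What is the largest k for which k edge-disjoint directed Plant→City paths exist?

6

Assign every edge capacity 1; by Menger, the answer equals the max flow.
Path Plant→City (+1); total 1.
Path Plant→Sub2→City (+1); total 2.
Path Plant→Bus4→City (+1); total 3.
Path Plant→Sub4→City (+1); total 4.
Path Plant→Sub3→City (+1); total 5.
Path Plant→Sub1→City (+1); total 6.
No residual Plant→City path; max flow = 6.
Certifying cut of size 6: {Plant→Bus4, Plant→City, Plant→Sub1, Plant→Sub2, Plant→Sub3, Plant→Sub4}.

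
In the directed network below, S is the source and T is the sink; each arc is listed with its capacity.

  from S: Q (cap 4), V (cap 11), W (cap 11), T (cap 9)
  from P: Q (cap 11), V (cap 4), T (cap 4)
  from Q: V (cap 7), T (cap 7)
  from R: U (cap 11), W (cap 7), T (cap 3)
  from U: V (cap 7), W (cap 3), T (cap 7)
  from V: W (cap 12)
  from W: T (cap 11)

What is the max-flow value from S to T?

24

Augment S→T: bottleneck 9, flow now 9.
Augment S→Q→T: bottleneck 4, flow now 13.
Augment S→W→T: bottleneck 11, flow now 24.
No augmenting path remains; maximum flow = 24.
In the residual graph, reachable from S: {S, V, W}.
Min-cut edges: S→Q (4), S→T (9), W→T (11); capacity 4 + 9 + 11 = 24.
This cut is saturated, so no flow can exceed 24.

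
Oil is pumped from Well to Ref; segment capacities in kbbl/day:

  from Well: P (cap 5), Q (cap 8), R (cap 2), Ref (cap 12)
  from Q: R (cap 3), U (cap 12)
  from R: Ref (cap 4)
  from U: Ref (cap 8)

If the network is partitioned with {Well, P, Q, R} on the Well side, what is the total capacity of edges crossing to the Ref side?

28

Edges leaving {Well, P, Q, R}: Well→Ref (12), Q→U (12), R→Ref (4).
Cut capacity = 12 + 12 + 4 = 28.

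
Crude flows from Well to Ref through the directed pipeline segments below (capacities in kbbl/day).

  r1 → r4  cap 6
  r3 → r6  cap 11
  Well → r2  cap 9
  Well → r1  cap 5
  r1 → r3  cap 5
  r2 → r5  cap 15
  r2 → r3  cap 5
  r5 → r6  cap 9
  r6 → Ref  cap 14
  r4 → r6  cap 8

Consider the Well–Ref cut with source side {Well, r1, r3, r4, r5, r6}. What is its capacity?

23

Edges leaving {Well, r1, r3, r4, r5, r6}: Well→r2 (9), r6→Ref (14).
Cut capacity = 9 + 14 = 23.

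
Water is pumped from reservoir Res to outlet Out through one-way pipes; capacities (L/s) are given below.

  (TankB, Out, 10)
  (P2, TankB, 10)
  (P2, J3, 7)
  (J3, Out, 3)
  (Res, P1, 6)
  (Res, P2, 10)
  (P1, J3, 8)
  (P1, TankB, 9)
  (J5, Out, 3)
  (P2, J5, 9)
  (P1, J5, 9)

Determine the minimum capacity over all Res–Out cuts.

16

Augment Res→P1→J5→Out: bottleneck 3, flow now 3.
Augment Res→P1→TankB→Out: bottleneck 3, flow now 6.
Augment Res→P2→TankB→Out: bottleneck 7, flow now 13.
Augment Res→P2→J3→Out: bottleneck 3, flow now 16.
No augmenting path remains; maximum flow = 16.
By max-flow min-cut, the minimum cut capacity equals the max flow.
In the residual graph, reachable from Res: {Res}.
Min-cut edges: Res→P1 (6), Res→P2 (10); capacity 6 + 10 = 16.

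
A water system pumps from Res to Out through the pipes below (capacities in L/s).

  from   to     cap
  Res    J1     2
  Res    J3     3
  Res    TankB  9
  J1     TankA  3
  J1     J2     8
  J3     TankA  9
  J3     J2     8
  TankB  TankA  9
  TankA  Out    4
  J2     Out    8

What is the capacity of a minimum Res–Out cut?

9

Augment Res→J1→TankA→Out: bottleneck 2, flow now 2.
Augment Res→J3→TankA→Out: bottleneck 2, flow now 4.
Augment Res→J3→J2→Out: bottleneck 1, flow now 5.
Augment Res→TankB→TankA→J1→J2→Out: bottleneck 2, flow now 7. (uses reverse residual edge)
Augment Res→TankB→TankA→J3→J2→Out: bottleneck 2, flow now 9. (uses reverse residual edge)
No augmenting path remains; maximum flow = 9.
By max-flow min-cut, the minimum cut capacity equals the max flow.
In the residual graph, reachable from Res: {Res, TankB, TankA}.
Min-cut edges: Res→J1 (2), Res→J3 (3), TankA→Out (4); capacity 2 + 3 + 4 = 9.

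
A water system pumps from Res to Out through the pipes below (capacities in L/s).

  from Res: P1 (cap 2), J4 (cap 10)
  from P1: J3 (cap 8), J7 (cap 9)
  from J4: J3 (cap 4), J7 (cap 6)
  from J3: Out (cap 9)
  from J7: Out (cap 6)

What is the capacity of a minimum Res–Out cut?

Augment Res→P1→J3→Out: bottleneck 2, flow now 2.
Augment Res→J4→J3→Out: bottleneck 4, flow now 6.
Augment Res→J4→J7→Out: bottleneck 6, flow now 12.
No augmenting path remains; maximum flow = 12.
By max-flow min-cut, the minimum cut capacity equals the max flow.
In the residual graph, reachable from Res: {Res}.
Min-cut edges: Res→P1 (2), Res→J4 (10); capacity 2 + 10 = 12.

12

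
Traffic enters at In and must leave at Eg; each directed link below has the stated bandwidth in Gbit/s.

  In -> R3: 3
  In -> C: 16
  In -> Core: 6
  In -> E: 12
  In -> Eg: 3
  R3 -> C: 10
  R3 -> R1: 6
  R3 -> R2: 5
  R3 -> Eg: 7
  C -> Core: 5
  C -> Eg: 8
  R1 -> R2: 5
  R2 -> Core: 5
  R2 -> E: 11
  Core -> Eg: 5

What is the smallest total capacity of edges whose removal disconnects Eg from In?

19

Augment In→Eg: bottleneck 3, flow now 3.
Augment In→R3→Eg: bottleneck 3, flow now 6.
Augment In→C→Eg: bottleneck 8, flow now 14.
Augment In→Core→Eg: bottleneck 5, flow now 19.
No augmenting path remains; maximum flow = 19.
By max-flow min-cut, the minimum cut capacity equals the max flow.
In the residual graph, reachable from In: {In, C, Core, E}.
Min-cut edges: In→R3 (3), In→Eg (3), C→Eg (8), Core→Eg (5); capacity 3 + 3 + 8 + 5 = 19.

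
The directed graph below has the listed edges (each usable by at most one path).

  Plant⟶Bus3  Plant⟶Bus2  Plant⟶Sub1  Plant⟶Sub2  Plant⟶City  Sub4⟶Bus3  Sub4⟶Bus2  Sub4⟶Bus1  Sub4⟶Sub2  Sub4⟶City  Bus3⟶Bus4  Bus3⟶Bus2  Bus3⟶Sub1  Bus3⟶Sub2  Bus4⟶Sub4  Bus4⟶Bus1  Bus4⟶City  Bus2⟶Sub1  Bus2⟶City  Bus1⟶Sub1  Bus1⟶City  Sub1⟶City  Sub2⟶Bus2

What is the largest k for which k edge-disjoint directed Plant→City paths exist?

Assign every edge capacity 1; by Menger, the answer equals the max flow.
Path Plant→City (+1); total 1.
Path Plant→Bus2→City (+1); total 2.
Path Plant→Sub1→City (+1); total 3.
Path Plant→Bus3→Bus4→City (+1); total 4.
No residual Plant→City path; max flow = 4.
Certifying cut of size 4: {Bus2→City, Plant→Bus3, Plant→City, Sub1→City}.

4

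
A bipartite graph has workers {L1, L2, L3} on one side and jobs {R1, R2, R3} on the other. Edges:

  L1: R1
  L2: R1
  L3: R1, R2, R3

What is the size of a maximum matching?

Unit-capacity flow: source→left, listed edges, right→sink; max matching = max flow.
Augmenting path L1→R1 (+1); matched 1.
Augmenting path L3→R2 (+1); matched 2.
No augmenting path remains; maximum matching = 2.
König certificate: {L3, R1} is a vertex cover of size 2 (every listed pair touches it), so no matching can be larger.

2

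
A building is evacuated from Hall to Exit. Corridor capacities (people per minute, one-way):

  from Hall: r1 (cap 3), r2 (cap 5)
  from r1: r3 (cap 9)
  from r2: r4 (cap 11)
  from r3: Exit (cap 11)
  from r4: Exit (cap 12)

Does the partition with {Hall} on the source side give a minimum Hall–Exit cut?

Given cut capacity: 3 + 5 = 8.
Augment Hall→r1→r3→Exit: bottleneck 3, flow now 3.
Augment Hall→r2→r4→Exit: bottleneck 5, flow now 8.
No augmenting path remains; maximum flow = 8.
Cut capacity 8 equals the max flow, so it is a minimum cut.

Yes — it is a minimum cut (capacity 8).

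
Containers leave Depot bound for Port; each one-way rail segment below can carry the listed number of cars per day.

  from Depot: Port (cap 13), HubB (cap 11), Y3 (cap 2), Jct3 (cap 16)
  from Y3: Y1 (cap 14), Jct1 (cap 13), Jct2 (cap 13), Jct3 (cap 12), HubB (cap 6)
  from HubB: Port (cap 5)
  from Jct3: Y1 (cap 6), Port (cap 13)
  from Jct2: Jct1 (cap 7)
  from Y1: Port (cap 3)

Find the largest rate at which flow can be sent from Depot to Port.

34

Augment Depot→Port: bottleneck 13, flow now 13.
Augment Depot→HubB→Port: bottleneck 5, flow now 18.
Augment Depot→Jct3→Port: bottleneck 13, flow now 31.
Augment Depot→Y3→Y1→Port: bottleneck 2, flow now 33.
Augment Depot→Jct3→Y1→Port: bottleneck 1, flow now 34.
No augmenting path remains; maximum flow = 34.
In the residual graph, reachable from Depot: {Depot, Y3, HubB, Jct3, Jct2, Jct1, Y1}.
Min-cut edges: Depot→Port (13), HubB→Port (5), Jct3→Port (13), Y1→Port (3); capacity 13 + 5 + 13 + 3 = 34.
This cut is saturated, so no flow can exceed 34.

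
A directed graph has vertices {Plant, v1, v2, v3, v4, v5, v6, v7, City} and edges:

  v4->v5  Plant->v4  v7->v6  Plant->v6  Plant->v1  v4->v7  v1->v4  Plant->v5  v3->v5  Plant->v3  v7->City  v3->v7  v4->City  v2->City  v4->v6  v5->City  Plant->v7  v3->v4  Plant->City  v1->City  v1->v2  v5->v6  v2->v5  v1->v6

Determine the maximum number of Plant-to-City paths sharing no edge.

Assign every edge capacity 1; by Menger, the answer equals the max flow.
Path Plant→City (+1); total 1.
Path Plant→v1→City (+1); total 2.
Path Plant→v4→City (+1); total 3.
Path Plant→v5→City (+1); total 4.
Path Plant→v7→City (+1); total 5.
No residual Plant→City path; max flow = 5.
Certifying cut of size 5: {Plant→City, Plant→v1, v4→City, v5→City, v7→City}.

5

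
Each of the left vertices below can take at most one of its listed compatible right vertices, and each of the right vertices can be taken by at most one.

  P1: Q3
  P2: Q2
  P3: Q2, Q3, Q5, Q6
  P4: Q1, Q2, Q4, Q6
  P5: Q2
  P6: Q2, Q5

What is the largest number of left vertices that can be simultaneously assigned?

5

Unit-capacity flow: source→left, listed edges, right→sink; max matching = max flow.
Augmenting path P1→Q3 (+1); matched 1.
Augmenting path P2→Q2 (+1); matched 2.
Augmenting path P3→Q5 (+1); matched 3.
Augmenting path P4→Q1 (+1); matched 4.
Augmenting path P6→Q5→P3→Q6 (+1); matched 5.
No augmenting path remains; maximum matching = 5.
König certificate: {P1, P3, P4, P6, Q2} is a vertex cover of size 5 (every listed pair touches it), so no matching can be larger.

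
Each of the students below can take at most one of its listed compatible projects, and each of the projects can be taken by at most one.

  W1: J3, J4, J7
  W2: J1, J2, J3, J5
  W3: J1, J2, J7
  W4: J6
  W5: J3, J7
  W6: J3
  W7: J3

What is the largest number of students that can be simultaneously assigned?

6

Unit-capacity flow: source→left, listed edges, right→sink; max matching = max flow.
Augmenting path W1→J3 (+1); matched 1.
Augmenting path W2→J1 (+1); matched 2.
Augmenting path W3→J2 (+1); matched 3.
Augmenting path W4→J6 (+1); matched 4.
Augmenting path W5→J7 (+1); matched 5.
Augmenting path W6→J3→W1→J4 (+1); matched 6.
No augmenting path remains; maximum matching = 6.
König certificate: {W1, W2, W3, W4, W5, J3} is a vertex cover of size 6 (every listed pair touches it), so no matching can be larger.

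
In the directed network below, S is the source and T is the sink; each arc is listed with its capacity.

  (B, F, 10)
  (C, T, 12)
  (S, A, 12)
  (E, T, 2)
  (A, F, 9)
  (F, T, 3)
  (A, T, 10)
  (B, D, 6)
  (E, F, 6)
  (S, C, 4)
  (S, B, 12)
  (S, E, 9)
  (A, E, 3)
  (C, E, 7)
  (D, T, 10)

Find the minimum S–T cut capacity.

25

Augment S→A→T: bottleneck 10, flow now 10.
Augment S→C→T: bottleneck 4, flow now 14.
Augment S→E→T: bottleneck 2, flow now 16.
Augment S→A→F→T: bottleneck 2, flow now 18.
Augment S→B→D→T: bottleneck 6, flow now 24.
Augment S→B→F→T: bottleneck 1, flow now 25.
No augmenting path remains; maximum flow = 25.
By max-flow min-cut, the minimum cut capacity equals the max flow.
In the residual graph, reachable from S: {S, A, B, E, F}.
Min-cut edges: S→C (4), A→T (10), B→D (6), E→T (2), F→T (3); capacity 4 + 10 + 6 + 2 + 3 = 25.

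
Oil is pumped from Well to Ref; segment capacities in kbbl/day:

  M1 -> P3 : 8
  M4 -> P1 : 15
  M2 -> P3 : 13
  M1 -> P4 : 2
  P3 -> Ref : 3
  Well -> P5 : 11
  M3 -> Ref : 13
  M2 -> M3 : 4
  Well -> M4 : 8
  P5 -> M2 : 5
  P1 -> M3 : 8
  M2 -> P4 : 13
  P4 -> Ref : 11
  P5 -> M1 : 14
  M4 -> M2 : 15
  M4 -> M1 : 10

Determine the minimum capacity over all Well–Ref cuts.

18

Augment Well→M4→P1→M3→Ref: bottleneck 8, flow now 8.
Augment Well→P5→M1→P3→Ref: bottleneck 3, flow now 11.
Augment Well→P5→M1→P4→Ref: bottleneck 2, flow now 13.
Augment Well→P5→M2→P4→Ref: bottleneck 5, flow now 18.
No augmenting path remains; maximum flow = 18.
By max-flow min-cut, the minimum cut capacity equals the max flow.
In the residual graph, reachable from Well: {Well, P5, M1, P3}.
Min-cut edges: Well→M4 (8), P5→M2 (5), M1→P4 (2), P3→Ref (3); capacity 8 + 5 + 2 + 3 = 18.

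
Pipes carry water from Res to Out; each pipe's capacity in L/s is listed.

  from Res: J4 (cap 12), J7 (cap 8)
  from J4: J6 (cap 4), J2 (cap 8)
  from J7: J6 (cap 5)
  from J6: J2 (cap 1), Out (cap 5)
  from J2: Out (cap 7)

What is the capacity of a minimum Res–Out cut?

12

Augment Res→J4→J6→Out: bottleneck 4, flow now 4.
Augment Res→J4→J2→Out: bottleneck 7, flow now 11.
Augment Res→J7→J6→Out: bottleneck 1, flow now 12.
No augmenting path remains; maximum flow = 12.
By max-flow min-cut, the minimum cut capacity equals the max flow.
In the residual graph, reachable from Res: {Res, J4, J7, J6, J2}.
Min-cut edges: J6→Out (5), J2→Out (7); capacity 5 + 7 = 12.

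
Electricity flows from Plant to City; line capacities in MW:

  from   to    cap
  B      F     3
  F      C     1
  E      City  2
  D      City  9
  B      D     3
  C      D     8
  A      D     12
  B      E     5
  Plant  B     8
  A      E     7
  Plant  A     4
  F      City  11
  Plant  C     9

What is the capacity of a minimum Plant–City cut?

14

Augment Plant→A→D→City: bottleneck 4, flow now 4.
Augment Plant→B→D→City: bottleneck 3, flow now 7.
Augment Plant→B→E→City: bottleneck 2, flow now 9.
Augment Plant→B→F→City: bottleneck 3, flow now 12.
Augment Plant→C→D→City: bottleneck 2, flow now 14.
No augmenting path remains; maximum flow = 14.
By max-flow min-cut, the minimum cut capacity equals the max flow.
In the residual graph, reachable from Plant: {Plant, A, B, C, D, E}.
Min-cut edges: B→F (3), D→City (9), E→City (2); capacity 3 + 9 + 2 = 14.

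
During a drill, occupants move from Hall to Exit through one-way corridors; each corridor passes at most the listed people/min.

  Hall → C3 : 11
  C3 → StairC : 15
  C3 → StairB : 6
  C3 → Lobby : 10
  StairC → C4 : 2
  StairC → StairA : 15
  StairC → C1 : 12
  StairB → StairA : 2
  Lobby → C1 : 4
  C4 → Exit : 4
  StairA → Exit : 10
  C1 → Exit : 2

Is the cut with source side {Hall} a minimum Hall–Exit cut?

Yes — it is a minimum cut (capacity 11).

Given cut capacity: 11 = 11.
Augment Hall→C3→StairC→C4→Exit: bottleneck 2, flow now 2.
Augment Hall→C3→StairC→StairA→Exit: bottleneck 9, flow now 11.
No augmenting path remains; maximum flow = 11.
Cut capacity 11 equals the max flow, so it is a minimum cut.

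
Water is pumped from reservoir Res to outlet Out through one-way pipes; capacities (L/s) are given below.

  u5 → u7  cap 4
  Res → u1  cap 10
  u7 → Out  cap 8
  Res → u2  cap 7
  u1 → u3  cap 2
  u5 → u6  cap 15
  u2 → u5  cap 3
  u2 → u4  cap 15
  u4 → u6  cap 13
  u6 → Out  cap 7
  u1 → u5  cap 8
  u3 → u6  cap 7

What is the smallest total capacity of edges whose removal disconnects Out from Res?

11

Augment Res→u1→u3→u6→Out: bottleneck 2, flow now 2.
Augment Res→u1→u5→u6→Out: bottleneck 5, flow now 7.
Augment Res→u1→u5→u7→Out: bottleneck 3, flow now 10.
Augment Res→u2→u5→u7→Out: bottleneck 1, flow now 11.
No augmenting path remains; maximum flow = 11.
By max-flow min-cut, the minimum cut capacity equals the max flow.
In the residual graph, reachable from Res: {Res, u1, u2, u3, u4, u5, u6}.
Min-cut edges: u5→u7 (4), u6→Out (7); capacity 4 + 7 = 11.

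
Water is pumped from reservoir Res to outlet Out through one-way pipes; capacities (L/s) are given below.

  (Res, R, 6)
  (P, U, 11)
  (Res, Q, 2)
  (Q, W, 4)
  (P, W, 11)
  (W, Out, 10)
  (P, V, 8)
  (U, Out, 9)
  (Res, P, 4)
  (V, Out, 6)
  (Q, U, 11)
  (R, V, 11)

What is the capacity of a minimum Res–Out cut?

Augment Res→P→U→Out: bottleneck 4, flow now 4.
Augment Res→Q→U→Out: bottleneck 2, flow now 6.
Augment Res→R→V→Out: bottleneck 6, flow now 12.
No augmenting path remains; maximum flow = 12.
By max-flow min-cut, the minimum cut capacity equals the max flow.
In the residual graph, reachable from Res: {Res}.
Min-cut edges: Res→P (4), Res→Q (2), Res→R (6); capacity 4 + 2 + 6 = 12.

12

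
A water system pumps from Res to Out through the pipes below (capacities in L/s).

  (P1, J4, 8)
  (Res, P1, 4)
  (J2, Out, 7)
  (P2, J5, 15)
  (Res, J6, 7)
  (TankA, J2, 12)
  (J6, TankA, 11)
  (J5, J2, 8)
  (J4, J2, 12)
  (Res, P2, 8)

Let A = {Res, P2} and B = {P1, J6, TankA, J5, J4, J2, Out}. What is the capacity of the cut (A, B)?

Edges leaving {Res, P2}: Res→P1 (4), Res→J6 (7), P2→J5 (15).
Cut capacity = 4 + 7 + 15 = 26.

26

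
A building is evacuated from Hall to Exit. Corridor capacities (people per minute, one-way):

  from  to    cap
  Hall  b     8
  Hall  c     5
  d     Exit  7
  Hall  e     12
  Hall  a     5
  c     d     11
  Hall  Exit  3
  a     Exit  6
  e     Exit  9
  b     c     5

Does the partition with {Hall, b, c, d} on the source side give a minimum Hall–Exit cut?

Given cut capacity: 5 + 12 + 3 + 7 = 27.
Augment Hall→Exit: bottleneck 3, flow now 3.
Augment Hall→a→Exit: bottleneck 5, flow now 8.
Augment Hall→e→Exit: bottleneck 9, flow now 17.
Augment Hall→c→d→Exit: bottleneck 5, flow now 22.
Augment Hall→b→c→d→Exit: bottleneck 2, flow now 24.
No augmenting path remains; maximum flow = 24.
In the residual graph, reachable from Hall: {Hall, b, c, d, e}.
Min-cut edges: Hall→a (5), Hall→Exit (3), d→Exit (7), e→Exit (9); capacity 5 + 3 + 7 + 9 = 24.
Cut capacity 27 exceeds the max flow 24, so it is not minimum.

No — its capacity is 27, but the minimum cut has capacity 24.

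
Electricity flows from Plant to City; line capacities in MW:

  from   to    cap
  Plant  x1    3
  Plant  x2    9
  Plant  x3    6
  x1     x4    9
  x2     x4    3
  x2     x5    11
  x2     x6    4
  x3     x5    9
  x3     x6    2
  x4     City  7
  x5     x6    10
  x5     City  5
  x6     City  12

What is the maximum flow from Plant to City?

18

Augment Plant→x1→x4→City: bottleneck 3, flow now 3.
Augment Plant→x2→x4→City: bottleneck 3, flow now 6.
Augment Plant→x2→x5→City: bottleneck 5, flow now 11.
Augment Plant→x2→x6→City: bottleneck 1, flow now 12.
Augment Plant→x3→x6→City: bottleneck 2, flow now 14.
Augment Plant→x3→x5→x6→City: bottleneck 4, flow now 18.
No augmenting path remains; maximum flow = 18.
In the residual graph, reachable from Plant: {Plant}.
Min-cut edges: Plant→x1 (3), Plant→x2 (9), Plant→x3 (6); capacity 3 + 9 + 6 = 18.
This cut is saturated, so no flow can exceed 18.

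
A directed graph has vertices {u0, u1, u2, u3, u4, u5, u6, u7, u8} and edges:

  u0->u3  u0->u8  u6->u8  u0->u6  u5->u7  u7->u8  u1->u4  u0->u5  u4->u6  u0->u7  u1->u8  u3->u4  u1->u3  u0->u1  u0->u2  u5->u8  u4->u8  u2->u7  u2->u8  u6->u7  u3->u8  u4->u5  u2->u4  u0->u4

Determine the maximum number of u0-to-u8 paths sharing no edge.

Assign every edge capacity 1; by Menger, the answer equals the max flow.
Path u0→u8 (+1); total 1.
Path u0→u1→u8 (+1); total 2.
Path u0→u2→u8 (+1); total 3.
Path u0→u3→u8 (+1); total 4.
Path u0→u4→u8 (+1); total 5.
Path u0→u5→u8 (+1); total 6.
Path u0→u6→u8 (+1); total 7.
Path u0→u7→u8 (+1); total 8.
No residual u0→u8 path; max flow = 8.
Certifying cut of size 8: {u0→u1, u0→u2, u0→u3, u0→u4, u0→u5, u0→u6, u0→u7, u0→u8}.

8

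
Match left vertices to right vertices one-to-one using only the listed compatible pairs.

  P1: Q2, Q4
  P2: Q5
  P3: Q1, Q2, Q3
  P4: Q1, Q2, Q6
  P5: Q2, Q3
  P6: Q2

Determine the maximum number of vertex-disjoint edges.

Unit-capacity flow: source→left, listed edges, right→sink; max matching = max flow.
Augmenting path P1→Q2 (+1); matched 1.
Augmenting path P2→Q5 (+1); matched 2.
Augmenting path P3→Q1 (+1); matched 3.
Augmenting path P4→Q6 (+1); matched 4.
Augmenting path P5→Q3 (+1); matched 5.
Augmenting path P6→Q2→P1→Q4 (+1); matched 6.
No augmenting path remains; maximum matching = 6.
König certificate: {P1, P2, P3, P4, P5, P6} is a vertex cover of size 6 (every listed pair touches it), so no matching can be larger.

6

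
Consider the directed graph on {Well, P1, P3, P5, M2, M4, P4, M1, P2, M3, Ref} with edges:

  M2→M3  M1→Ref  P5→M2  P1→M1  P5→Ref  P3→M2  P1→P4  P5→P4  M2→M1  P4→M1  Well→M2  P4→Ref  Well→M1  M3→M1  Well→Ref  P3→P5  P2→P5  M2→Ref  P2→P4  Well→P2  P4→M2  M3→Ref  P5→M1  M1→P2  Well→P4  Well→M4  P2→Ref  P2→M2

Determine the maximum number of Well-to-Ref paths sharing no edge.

Assign every edge capacity 1; by Menger, the answer equals the max flow.
Path Well→Ref (+1); total 1.
Path Well→M2→Ref (+1); total 2.
Path Well→P4→Ref (+1); total 3.
Path Well→M1→Ref (+1); total 4.
Path Well→P2→Ref (+1); total 5.
No residual Well→Ref path; max flow = 5.
Certifying cut of size 5: {Well→M1, Well→M2, Well→P2, Well→P4, Well→Ref}.

5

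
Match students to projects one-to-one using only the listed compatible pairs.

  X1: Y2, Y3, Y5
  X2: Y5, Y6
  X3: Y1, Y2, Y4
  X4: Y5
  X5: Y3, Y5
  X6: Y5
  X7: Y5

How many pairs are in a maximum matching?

5

Unit-capacity flow: source→left, listed edges, right→sink; max matching = max flow.
Augmenting path X1→Y2 (+1); matched 1.
Augmenting path X2→Y5 (+1); matched 2.
Augmenting path X3→Y1 (+1); matched 3.
Augmenting path X5→Y3 (+1); matched 4.
Augmenting path X4→Y5→X2→Y6 (+1); matched 5.
No augmenting path remains; maximum matching = 5.
König certificate: {X1, X2, X3, X5, Y5} is a vertex cover of size 5 (every listed pair touches it), so no matching can be larger.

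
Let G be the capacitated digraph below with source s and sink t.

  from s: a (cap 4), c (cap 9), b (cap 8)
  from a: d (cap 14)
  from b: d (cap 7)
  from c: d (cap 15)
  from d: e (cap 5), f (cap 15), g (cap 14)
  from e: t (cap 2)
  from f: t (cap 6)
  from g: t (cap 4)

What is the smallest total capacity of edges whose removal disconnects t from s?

Augment s→a→d→e→t: bottleneck 2, flow now 2.
Augment s→a→d→f→t: bottleneck 2, flow now 4.
Augment s→b→d→f→t: bottleneck 4, flow now 8.
Augment s→b→d→g→t: bottleneck 3, flow now 11.
Augment s→c→d→g→t: bottleneck 1, flow now 12.
No augmenting path remains; maximum flow = 12.
By max-flow min-cut, the minimum cut capacity equals the max flow.
In the residual graph, reachable from s: {s, a, b, c, d, e, f, g}.
Min-cut edges: e→t (2), f→t (6), g→t (4); capacity 2 + 6 + 4 = 12.

12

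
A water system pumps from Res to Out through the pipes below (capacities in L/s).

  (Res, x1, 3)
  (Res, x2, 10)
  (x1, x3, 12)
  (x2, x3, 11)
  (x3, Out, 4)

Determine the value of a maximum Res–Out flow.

4

Augment Res→x1→x3→Out: bottleneck 3, flow now 3.
Augment Res→x2→x3→Out: bottleneck 1, flow now 4.
No augmenting path remains; maximum flow = 4.
In the residual graph, reachable from Res: {Res, x1, x2, x3}.
Min-cut edges: x3→Out (4); capacity 4 = 4.
This cut is saturated, so no flow can exceed 4.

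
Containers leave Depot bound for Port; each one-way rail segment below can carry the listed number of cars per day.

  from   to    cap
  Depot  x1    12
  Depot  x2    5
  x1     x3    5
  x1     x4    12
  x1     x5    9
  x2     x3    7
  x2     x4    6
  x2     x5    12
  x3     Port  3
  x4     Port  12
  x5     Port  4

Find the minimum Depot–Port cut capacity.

17

Augment Depot→x1→x3→Port: bottleneck 3, flow now 3.
Augment Depot→x1→x4→Port: bottleneck 9, flow now 12.
Augment Depot→x2→x4→Port: bottleneck 3, flow now 15.
Augment Depot→x2→x5→Port: bottleneck 2, flow now 17.
No augmenting path remains; maximum flow = 17.
By max-flow min-cut, the minimum cut capacity equals the max flow.
In the residual graph, reachable from Depot: {Depot}.
Min-cut edges: Depot→x1 (12), Depot→x2 (5); capacity 12 + 5 = 17.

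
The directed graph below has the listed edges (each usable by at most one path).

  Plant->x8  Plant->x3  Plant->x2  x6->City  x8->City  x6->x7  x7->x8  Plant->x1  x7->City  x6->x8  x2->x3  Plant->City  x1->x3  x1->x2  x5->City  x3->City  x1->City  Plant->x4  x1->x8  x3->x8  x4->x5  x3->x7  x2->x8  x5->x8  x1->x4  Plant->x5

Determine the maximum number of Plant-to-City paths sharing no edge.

6

Assign every edge capacity 1; by Menger, the answer equals the max flow.
Path Plant→City (+1); total 1.
Path Plant→x1→City (+1); total 2.
Path Plant→x3→City (+1); total 3.
Path Plant→x5→City (+1); total 4.
Path Plant→x8→City (+1); total 5.
Path Plant→x2→x3→x7→City (+1); total 6.
No residual Plant→City path; max flow = 6.
Certifying cut of size 6: {Plant→City, Plant→x1, Plant→x2, Plant→x3, x5→City, x8→City}.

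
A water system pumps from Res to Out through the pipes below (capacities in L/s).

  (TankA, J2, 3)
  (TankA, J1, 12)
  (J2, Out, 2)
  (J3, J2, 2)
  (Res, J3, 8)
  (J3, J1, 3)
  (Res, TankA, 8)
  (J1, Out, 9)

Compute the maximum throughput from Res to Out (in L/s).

11

Augment Res→J3→J1→Out: bottleneck 3, flow now 3.
Augment Res→J3→J2→Out: bottleneck 2, flow now 5.
Augment Res→TankA→J1→Out: bottleneck 6, flow now 11.
No augmenting path remains; maximum flow = 11.
In the residual graph, reachable from Res: {Res, J3, TankA, J1, J2}.
Min-cut edges: J1→Out (9), J2→Out (2); capacity 9 + 2 = 11.
This cut is saturated, so no flow can exceed 11.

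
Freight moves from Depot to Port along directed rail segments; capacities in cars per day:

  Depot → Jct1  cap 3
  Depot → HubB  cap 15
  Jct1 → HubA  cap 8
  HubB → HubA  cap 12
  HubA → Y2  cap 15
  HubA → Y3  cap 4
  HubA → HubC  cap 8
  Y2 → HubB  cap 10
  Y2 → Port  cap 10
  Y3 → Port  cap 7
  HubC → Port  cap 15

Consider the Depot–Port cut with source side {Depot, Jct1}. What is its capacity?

23

Edges leaving {Depot, Jct1}: Depot→HubB (15), Jct1→HubA (8).
Cut capacity = 15 + 8 = 23.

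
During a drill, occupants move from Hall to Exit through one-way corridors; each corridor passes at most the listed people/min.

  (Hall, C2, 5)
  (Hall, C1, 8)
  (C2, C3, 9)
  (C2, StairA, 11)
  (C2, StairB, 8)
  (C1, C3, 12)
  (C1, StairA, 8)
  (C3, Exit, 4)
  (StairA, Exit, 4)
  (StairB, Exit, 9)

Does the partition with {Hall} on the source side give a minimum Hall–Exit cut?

Given cut capacity: 5 + 8 = 13.
Augment Hall→C2→C3→Exit: bottleneck 4, flow now 4.
Augment Hall→C2→StairA→Exit: bottleneck 1, flow now 5.
Augment Hall→C1→StairA→Exit: bottleneck 3, flow now 8.
Augment Hall→C1→C3→C2→StairB→Exit: bottleneck 4, flow now 12. (uses reverse residual edge)
Augment Hall→C1→StairA→C2→StairB→Exit: bottleneck 1, flow now 13. (uses reverse residual edge)
No augmenting path remains; maximum flow = 13.
Cut capacity 13 equals the max flow, so it is a minimum cut.

Yes — it is a minimum cut (capacity 13).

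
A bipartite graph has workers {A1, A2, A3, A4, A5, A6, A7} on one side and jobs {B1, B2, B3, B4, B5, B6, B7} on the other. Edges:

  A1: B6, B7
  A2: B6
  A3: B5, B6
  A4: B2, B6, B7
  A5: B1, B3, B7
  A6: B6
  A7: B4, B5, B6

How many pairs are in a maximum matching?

6

Unit-capacity flow: source→left, listed edges, right→sink; max matching = max flow.
Augmenting path A1→B6 (+1); matched 1.
Augmenting path A3→B5 (+1); matched 2.
Augmenting path A4→B2 (+1); matched 3.
Augmenting path A5→B1 (+1); matched 4.
Augmenting path A7→B4 (+1); matched 5.
Augmenting path A2→B6→A1→B7 (+1); matched 6.
No augmenting path remains; maximum matching = 6.
König certificate: {A1, A3, A4, A5, A7, B6} is a vertex cover of size 6 (every listed pair touches it), so no matching can be larger.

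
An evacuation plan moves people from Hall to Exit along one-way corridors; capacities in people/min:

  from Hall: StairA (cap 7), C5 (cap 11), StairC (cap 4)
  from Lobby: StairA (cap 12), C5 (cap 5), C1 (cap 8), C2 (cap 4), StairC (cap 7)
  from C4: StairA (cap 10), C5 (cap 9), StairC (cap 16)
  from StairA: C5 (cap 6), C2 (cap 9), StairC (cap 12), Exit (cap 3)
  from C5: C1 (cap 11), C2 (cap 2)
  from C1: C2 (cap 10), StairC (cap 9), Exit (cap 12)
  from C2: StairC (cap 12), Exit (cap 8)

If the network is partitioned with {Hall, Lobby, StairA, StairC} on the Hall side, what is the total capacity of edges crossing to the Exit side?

Edges leaving {Hall, Lobby, StairA, StairC}: Hall→C5 (11), Lobby→C5 (5), Lobby→C1 (8), Lobby→C2 (4), StairA→C5 (6), StairA→C2 (9), StairA→Exit (3).
Cut capacity = 11 + 5 + 8 + 4 + 6 + 9 + 3 = 46.

46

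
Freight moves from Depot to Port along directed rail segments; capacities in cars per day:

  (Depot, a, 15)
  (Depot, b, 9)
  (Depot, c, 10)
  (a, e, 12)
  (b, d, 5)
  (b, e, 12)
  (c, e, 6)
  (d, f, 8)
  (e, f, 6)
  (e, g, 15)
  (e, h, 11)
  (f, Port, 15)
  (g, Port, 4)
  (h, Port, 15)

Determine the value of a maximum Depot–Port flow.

26

Augment Depot→a→e→f→Port: bottleneck 6, flow now 6.
Augment Depot→a→e→g→Port: bottleneck 4, flow now 10.
Augment Depot→a→e→h→Port: bottleneck 2, flow now 12.
Augment Depot→b→d→f→Port: bottleneck 5, flow now 17.
Augment Depot→b→e→h→Port: bottleneck 4, flow now 21.
Augment Depot→c→e→h→Port: bottleneck 5, flow now 26.
No augmenting path remains; maximum flow = 26.
In the residual graph, reachable from Depot: {Depot, a, b, c, e, g}.
Min-cut edges: b→d (5), e→f (6), e→h (11), g→Port (4); capacity 5 + 6 + 11 + 4 = 26.
This cut is saturated, so no flow can exceed 26.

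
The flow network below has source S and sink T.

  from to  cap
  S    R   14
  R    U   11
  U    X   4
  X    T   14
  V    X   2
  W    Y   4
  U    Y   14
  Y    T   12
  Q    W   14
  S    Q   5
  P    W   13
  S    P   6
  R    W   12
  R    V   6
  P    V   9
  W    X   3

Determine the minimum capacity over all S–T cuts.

Augment S→P→V→X→T: bottleneck 2, flow now 2.
Augment S→P→W→X→T: bottleneck 3, flow now 5.
Augment S→P→W→Y→T: bottleneck 1, flow now 6.
Augment S→Q→W→Y→T: bottleneck 3, flow now 9.
Augment S→R→U→X→T: bottleneck 4, flow now 13.
Augment S→R→U→Y→T: bottleneck 7, flow now 20.
No augmenting path remains; maximum flow = 20.
By max-flow min-cut, the minimum cut capacity equals the max flow.
In the residual graph, reachable from S: {S, P, Q, R, V, W}.
Min-cut edges: R→U (11), V→X (2), W→X (3), W→Y (4); capacity 11 + 2 + 3 + 4 = 20.

20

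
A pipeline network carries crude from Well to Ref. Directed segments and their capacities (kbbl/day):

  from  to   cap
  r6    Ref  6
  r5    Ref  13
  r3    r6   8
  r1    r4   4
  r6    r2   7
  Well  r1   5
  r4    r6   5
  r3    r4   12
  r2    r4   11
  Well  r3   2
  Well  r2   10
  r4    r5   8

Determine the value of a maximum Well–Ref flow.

14

Augment Well→r3→r6→Ref: bottleneck 2, flow now 2.
Augment Well→r1→r4→r5→Ref: bottleneck 4, flow now 6.
Augment Well→r2→r4→r5→Ref: bottleneck 4, flow now 10.
Augment Well→r2→r4→r6→Ref: bottleneck 4, flow now 14.
No augmenting path remains; maximum flow = 14.
In the residual graph, reachable from Well: {Well, r1, r2, r3, r4, r6}.
Min-cut edges: r4→r5 (8), r6→Ref (6); capacity 8 + 6 = 14.
This cut is saturated, so no flow can exceed 14.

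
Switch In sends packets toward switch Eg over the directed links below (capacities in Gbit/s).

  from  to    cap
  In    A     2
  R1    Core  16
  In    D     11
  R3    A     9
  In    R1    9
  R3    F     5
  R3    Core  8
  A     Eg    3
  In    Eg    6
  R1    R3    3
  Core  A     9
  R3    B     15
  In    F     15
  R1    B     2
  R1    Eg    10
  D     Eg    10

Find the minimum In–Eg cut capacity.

Augment In→Eg: bottleneck 6, flow now 6.
Augment In→D→Eg: bottleneck 10, flow now 16.
Augment In→R1→Eg: bottleneck 9, flow now 25.
Augment In→A→Eg: bottleneck 2, flow now 27.
No augmenting path remains; maximum flow = 27.
By max-flow min-cut, the minimum cut capacity equals the max flow.
In the residual graph, reachable from In: {In, D, F}.
Min-cut edges: In→R1 (9), In→A (2), In→Eg (6), D→Eg (10); capacity 9 + 2 + 6 + 10 = 27.

27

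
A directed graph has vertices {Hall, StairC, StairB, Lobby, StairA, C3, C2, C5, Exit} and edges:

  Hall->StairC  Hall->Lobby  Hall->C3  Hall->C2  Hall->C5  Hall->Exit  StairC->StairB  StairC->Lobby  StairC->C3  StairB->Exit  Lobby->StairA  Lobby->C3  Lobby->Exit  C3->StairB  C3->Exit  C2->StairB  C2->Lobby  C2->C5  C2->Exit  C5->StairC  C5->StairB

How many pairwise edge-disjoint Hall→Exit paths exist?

5

Assign every edge capacity 1; by Menger, the answer equals the max flow.
Path Hall→Exit (+1); total 1.
Path Hall→Lobby→Exit (+1); total 2.
Path Hall→C3→Exit (+1); total 3.
Path Hall→C2→Exit (+1); total 4.
Path Hall→StairC→StairB→Exit (+1); total 5.
No residual Hall→Exit path; max flow = 5.
Certifying cut of size 5: {C3→Exit, Hall→C2, Hall→Exit, Lobby→Exit, StairB→Exit}.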